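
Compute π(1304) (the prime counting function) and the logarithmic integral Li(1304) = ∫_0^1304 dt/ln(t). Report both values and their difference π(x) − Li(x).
π(1304) = 213;  Li(1304) ≈ 220.76;  π(x) − Li(x) ≈ -7.76.

Direct count of primes ≤ 1304 gives π(1304) = 213. Numerical evaluation of the logarithmic integral gives Li(1304) ≈ 220.76. The difference π(x) − Li(x) ≈ -7.76 is typically negative for small/moderate x (Li(x) overestimates), though Littlewood's theorem shows this sign changes infinitely often.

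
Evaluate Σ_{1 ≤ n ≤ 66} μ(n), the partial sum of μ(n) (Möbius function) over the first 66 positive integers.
Σ_{n ≤ 66} μ(n) = -1

Compute μ(n) for each 1 ≤ n ≤ 66: μ(1) = 1, μ(2) = -1, μ(3) = -1, μ(4) = 0, μ(5) = -1, μ(6) = 1, μ(7) = -1, μ(8) = 0, μ(9) = 0, μ(10) = 1, μ(11) = -1, μ(12) = 0, μ(13) = -1, μ(14) = 1, μ(15) = 1, μ(16) = 0, μ(17) = -1, μ(18) = 0, μ(19) = -1, μ(20) = 0, μ(21) = 1, μ(22) = 1, μ(23) = -1, μ(24) = 0, μ(25) = 0, μ(26) = 1, μ(27) = 0, μ(28) = 0, μ(29) = -1, μ(30) = -1, μ(31) = -1, μ(32) = 0, μ(33) = 1, μ(34) = 1, μ(35) = 1, μ(36) = 0, μ(37) = -1, μ(38) = 1, μ(39) = 1, μ(40) = 0, μ(41) = -1, μ(42) = -1, μ(43) = -1, μ(44) = 0, μ(45) = 0, μ(46) = 1, μ(47) = -1, μ(48) = 0, μ(49) = 0, μ(50) = 0, μ(51) = 1, μ(52) = 0, μ(53) = -1, μ(54) = 0, μ(55) = 1, μ(56) = 0, μ(57) = 1, μ(58) = 1, μ(59) = -1, μ(60) = 0, μ(61) = -1, μ(62) = 1, μ(63) = 0, μ(64) = 0, μ(65) = 1, μ(66) = -1. Summing all 66 values: -1. (Mertens function M(x) = Σ_{n ≤ x} μ(n); on average M(x) should be small (PNT ⟺ M(x) = o(x)).)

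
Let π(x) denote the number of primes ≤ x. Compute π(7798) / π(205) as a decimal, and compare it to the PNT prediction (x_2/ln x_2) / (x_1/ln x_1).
π(7798)/π(205) = 987/46 ≈ 21.4565;  PNT prediction ≈ 22.5944.

π(205) = 46 and π(7798) = 987, so π(7798)/π(205) ≈ 21.4565. The PNT-predicted ratio is (7798/ln(7798)) / (205/ln(205)) ≈ 22.5944. The two agree to within a few percent, as expected.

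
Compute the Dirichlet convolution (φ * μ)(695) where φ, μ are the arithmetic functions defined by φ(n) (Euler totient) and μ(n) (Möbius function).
(φ * μ)(695) = 411

Divisors of 695: [1, 5, 139, 695]. For each d | 695:
  d = 1: φ(1) · μ(695/1) = 1 · 1 = 1
  d = 5: φ(5) · μ(695/5) = 4 · -1 = -4
  d = 139: φ(139) · μ(695/139) = 138 · -1 = -138
  d = 695: φ(695) · μ(695/695) = 552 · 1 = 552
Summing: (φ * μ)(695) = 1 + -4 + -138 + 552 = 411.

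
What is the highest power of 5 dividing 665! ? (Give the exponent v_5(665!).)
v_5(665!) = 165

Legendre's formula: v_p(n!) = Σ_{k ≥ 1} ⌊n / p^k⌋. For p = 5, n = 665, the terms are:
  ⌊665/5^1⌋ = ⌊665/5⌋ = 133
  ⌊665/5^2⌋ = ⌊665/25⌋ = 26
  ⌊665/5^3⌋ = ⌊665/125⌋ = 5
  ⌊665/5^4⌋ = ⌊665/625⌋ = 1
(the next term ⌊665/5^5⌋ = 0, terminating the sum). Summing: v_5(665!) = 133 + 26 + 5 + 1 = 165.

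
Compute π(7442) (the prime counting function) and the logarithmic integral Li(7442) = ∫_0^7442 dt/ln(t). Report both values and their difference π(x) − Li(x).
π(7442) = 942;  Li(7442) ≈ 964.08;  π(x) − Li(x) ≈ -22.08.

Direct count of primes ≤ 7442 gives π(7442) = 942. Numerical evaluation of the logarithmic integral gives Li(7442) ≈ 964.08. The difference π(x) − Li(x) ≈ -22.08 is typically negative for small/moderate x (Li(x) overestimates), though Littlewood's theorem shows this sign changes infinitely often.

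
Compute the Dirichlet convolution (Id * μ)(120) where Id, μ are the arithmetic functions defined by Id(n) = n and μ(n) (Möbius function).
(Id * μ)(120) = 32

Divisors of 120: [1, 2, 3, 4, 5, 6, 8, 10, 12, 15, 20, 24, 30, 40, 60, 120]. For each d | 120:
  d = 1: Id(1) · μ(120/1) = 1 · 0 = 0
  d = 2: Id(2) · μ(120/2) = 2 · 0 = 0
  d = 3: Id(3) · μ(120/3) = 3 · 0 = 0
  d = 4: Id(4) · μ(120/4) = 4 · -1 = -4
  d = 5: Id(5) · μ(120/5) = 5 · 0 = 0
  d = 6: Id(6) · μ(120/6) = 6 · 0 = 0
  d = 8: Id(8) · μ(120/8) = 8 · 1 = 8
  d = 10: Id(10) · μ(120/10) = 10 · 0 = 0
  d = 12: Id(12) · μ(120/12) = 12 · 1 = 12
  d = 15: Id(15) · μ(120/15) = 15 · 0 = 0
  d = 20: Id(20) · μ(120/20) = 20 · 1 = 20
  d = 24: Id(24) · μ(120/24) = 24 · -1 = -24
  d = 30: Id(30) · μ(120/30) = 30 · 0 = 0
  d = 40: Id(40) · μ(120/40) = 40 · -1 = -40
  d = 60: Id(60) · μ(120/60) = 60 · -1 = -60
  d = 120: Id(120) · μ(120/120) = 120 · 1 = 120
Summing: (Id * μ)(120) = 0 + 0 + 0 + -4 + 0 + 0 + 8 + 0 + 12 + 0 + 20 + -24 + 0 + -40 + -60 + 120 = 32.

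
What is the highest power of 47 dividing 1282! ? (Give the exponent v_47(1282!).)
v_47(1282!) = 27

Legendre's formula: v_p(n!) = Σ_{k ≥ 1} ⌊n / p^k⌋. For p = 47, n = 1282, the terms are:
  ⌊1282/47^1⌋ = ⌊1282/47⌋ = 27
(the next term ⌊1282/47^2⌋ = 0, terminating the sum). Summing: v_47(1282!) = 27 = 27.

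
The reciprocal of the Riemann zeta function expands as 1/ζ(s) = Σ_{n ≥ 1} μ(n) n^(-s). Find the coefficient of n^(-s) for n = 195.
μ(195) = -1

Factor n = 195 = 3 · 5 · 13. μ(n) = 0 if any exponent ≥ 2 (not squarefree); otherwise μ(n) = (−1)^{ω(n)} where ω(n) is the number of distinct prime factors. Applying: μ(195) = -1.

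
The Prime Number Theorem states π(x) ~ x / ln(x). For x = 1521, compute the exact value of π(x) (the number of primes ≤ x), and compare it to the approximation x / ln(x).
π(1521) = 240;  x/ln(x) ≈ 207.58;  relative error ≈ 13.51%.

Directly count primes up to 1521: π(1521) = 240. The PNT approximation gives 1521/ln(1521) ≈ 1521/7.32712 ≈ 207.58. Relative error (π(x) − x/ln(x)) / π(x) ≈ 13.51%; the approximation is known to undercount slightly (Li(x) is a better estimate).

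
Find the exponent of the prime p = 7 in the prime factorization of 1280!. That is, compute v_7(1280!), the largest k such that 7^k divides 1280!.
v_7(1280!) = 211

Legendre's formula: v_p(n!) = Σ_{k ≥ 1} ⌊n / p^k⌋. For p = 7, n = 1280, the terms are:
  ⌊1280/7^1⌋ = ⌊1280/7⌋ = 182
  ⌊1280/7^2⌋ = ⌊1280/49⌋ = 26
  ⌊1280/7^3⌋ = ⌊1280/343⌋ = 3
(the next term ⌊1280/7^4⌋ = 0, terminating the sum). Summing: v_7(1280!) = 182 + 26 + 3 = 211.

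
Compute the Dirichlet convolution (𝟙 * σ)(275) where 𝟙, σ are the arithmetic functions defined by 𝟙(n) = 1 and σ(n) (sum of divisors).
(𝟙 * σ)(275) = 494

Divisors of 275: [1, 5, 11, 25, 55, 275]. For each d | 275:
  d = 1: 𝟙(1) · σ(275/1) = 1 · 372 = 372
  d = 5: 𝟙(5) · σ(275/5) = 1 · 72 = 72
  d = 11: 𝟙(11) · σ(275/11) = 1 · 31 = 31
  d = 25: 𝟙(25) · σ(275/25) = 1 · 12 = 12
  d = 55: 𝟙(55) · σ(275/55) = 1 · 6 = 6
  d = 275: 𝟙(275) · σ(275/275) = 1 · 1 = 1
Summing: (𝟙 * σ)(275) = 372 + 72 + 31 + 12 + 6 + 1 = 494.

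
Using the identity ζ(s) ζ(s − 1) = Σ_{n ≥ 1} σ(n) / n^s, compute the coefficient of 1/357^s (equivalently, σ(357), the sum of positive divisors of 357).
σ(357) = 576

In the product (Σ m^0/m^s)(Σ k / k^s) = Σ (Σ_{d | n} d) / n^s, the coefficient of 1/n^s is σ(n) = Σ_{d | n} d. For n = 357, divisors are [1, 3, 7, 17, 21, 51, 119, 357]; summing: σ(357) = 576.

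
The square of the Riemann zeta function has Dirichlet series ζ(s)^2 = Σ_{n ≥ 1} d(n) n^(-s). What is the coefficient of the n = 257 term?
d(257) = 2

ζ(s)^2 = (Σ 1/m^s)(Σ 1/k^s). The coefficient of 1/n^s in the product is the number of ordered pairs (m, k) with mk = n, which equals d(n). For n = 257, divisors are [1, 257], so d(257) = 2.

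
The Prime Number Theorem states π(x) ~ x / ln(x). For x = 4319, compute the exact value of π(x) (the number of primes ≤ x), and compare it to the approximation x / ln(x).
π(4319) = 590;  x/ln(x) ≈ 515.96;  relative error ≈ 12.55%.

Directly count primes up to 4319: π(4319) = 590. The PNT approximation gives 4319/ln(4319) ≈ 4319/8.37078 ≈ 515.96. Relative error (π(x) − x/ln(x)) / π(x) ≈ 12.55%; the approximation is known to undercount slightly (Li(x) is a better estimate).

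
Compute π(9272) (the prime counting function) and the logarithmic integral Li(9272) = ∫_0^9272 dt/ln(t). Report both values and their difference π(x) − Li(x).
π(9272) = 1147;  Li(9272) ≈ 1166.77;  π(x) − Li(x) ≈ -19.77.

Direct count of primes ≤ 9272 gives π(9272) = 1147. Numerical evaluation of the logarithmic integral gives Li(9272) ≈ 1166.77. The difference π(x) − Li(x) ≈ -19.77 is typically negative for small/moderate x (Li(x) overestimates), though Littlewood's theorem shows this sign changes infinitely often.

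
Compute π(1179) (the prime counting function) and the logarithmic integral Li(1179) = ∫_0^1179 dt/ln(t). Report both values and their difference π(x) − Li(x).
π(1179) = 193;  Li(1179) ≈ 203.21;  π(x) − Li(x) ≈ -10.21.

Direct count of primes ≤ 1179 gives π(1179) = 193. Numerical evaluation of the logarithmic integral gives Li(1179) ≈ 203.21. The difference π(x) − Li(x) ≈ -10.21 is typically negative for small/moderate x (Li(x) overestimates), though Littlewood's theorem shows this sign changes infinitely often.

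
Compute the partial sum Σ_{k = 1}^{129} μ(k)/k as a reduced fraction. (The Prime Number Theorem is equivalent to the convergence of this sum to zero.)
Σ μ(k)/k = 2883541630766650147338641079750887309418649355/401447693933303618909444119902604513664588524773

Values of μ(k) for 1 ≤ k ≤ 129: μ(1) = 1, μ(2) = -1, μ(3) = -1, μ(5) = -1, μ(6) = 1, μ(7) = -1, μ(10) = 1, μ(11) = -1, μ(13) = -1, μ(14) = 1, μ(15) = 1, μ(17) = -1, μ(19) = -1, μ(21) = 1, μ(22) = 1, μ(23) = -1, μ(26) = 1, μ(29) = -1, μ(30) = -1, μ(31) = -1, μ(33) = 1, μ(34) = 1, μ(35) = 1, μ(37) = -1, μ(38) = 1, μ(39) = 1, μ(41) = -1, μ(42) = -1, μ(43) = -1, μ(46) = 1, μ(47) = -1, μ(51) = 1, μ(53) = -1, μ(55) = 1, μ(57) = 1, μ(58) = 1, μ(59) = -1, μ(61) = -1, μ(62) = 1, μ(65) = 1, μ(66) = -1, μ(67) = -1, μ(69) = 1, μ(70) = -1, μ(71) = -1, μ(73) = -1, μ(74) = 1, μ(77) = 1, μ(78) = -1, μ(79) = -1, μ(82) = 1, μ(83) = -1, μ(85) = 1, μ(86) = 1, μ(87) = 1, μ(89) = -1, μ(91) = 1, μ(93) = 1, μ(94) = 1, μ(95) = 1, μ(97) = -1, μ(101) = -1, μ(102) = -1, μ(103) = -1, μ(105) = -1, μ(106) = 1, μ(107) = -1, μ(109) = -1, μ(110) = -1, μ(111) = 1, μ(113) = -1, μ(114) = -1, μ(115) = 1, μ(118) = 1, μ(119) = 1, μ(122) = 1, μ(123) = 1, μ(127) = -1, μ(129) = 1, with μ = 0 on non-squarefree integers. Summing μ(k)/k for k where μ(k) ≠ 0 gives 2883541630766650147338641079750887309418649355/401447693933303618909444119902604513664588524773 ≈ 0.0072. (PNT ⟺ this sum → 0 as n → ∞.)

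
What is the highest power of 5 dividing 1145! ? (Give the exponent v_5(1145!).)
v_5(1145!) = 284

Legendre's formula: v_p(n!) = Σ_{k ≥ 1} ⌊n / p^k⌋. For p = 5, n = 1145, the terms are:
  ⌊1145/5^1⌋ = ⌊1145/5⌋ = 229
  ⌊1145/5^2⌋ = ⌊1145/25⌋ = 45
  ⌊1145/5^3⌋ = ⌊1145/125⌋ = 9
  ⌊1145/5^4⌋ = ⌊1145/625⌋ = 1
(the next term ⌊1145/5^5⌋ = 0, terminating the sum). Summing: v_5(1145!) = 229 + 45 + 9 + 1 = 284.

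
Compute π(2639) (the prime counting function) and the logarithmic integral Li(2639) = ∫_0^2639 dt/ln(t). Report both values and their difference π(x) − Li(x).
π(2639) = 382;  Li(2639) ≈ 397.31;  π(x) − Li(x) ≈ -15.31.

Direct count of primes ≤ 2639 gives π(2639) = 382. Numerical evaluation of the logarithmic integral gives Li(2639) ≈ 397.31. The difference π(x) − Li(x) ≈ -15.31 is typically negative for small/moderate x (Li(x) overestimates), though Littlewood's theorem shows this sign changes infinitely often.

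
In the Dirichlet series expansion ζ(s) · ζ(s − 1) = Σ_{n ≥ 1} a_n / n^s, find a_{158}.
σ(158) = 240

In the product (Σ m^0/m^s)(Σ k / k^s) = Σ (Σ_{d | n} d) / n^s, the coefficient of 1/n^s is σ(n) = Σ_{d | n} d. For n = 158, divisors are [1, 2, 79, 158]; summing: σ(158) = 240.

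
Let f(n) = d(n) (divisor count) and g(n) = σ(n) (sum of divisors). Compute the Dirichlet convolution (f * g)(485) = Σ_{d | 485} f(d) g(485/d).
(d * σ)(485) = 800

Divisors of 485: [1, 5, 97, 485]. For each d | 485:
  d = 1: d(1) · σ(485/1) = 1 · 588 = 588
  d = 5: d(5) · σ(485/5) = 2 · 98 = 196
  d = 97: d(97) · σ(485/97) = 2 · 6 = 12
  d = 485: d(485) · σ(485/485) = 4 · 1 = 4
Summing: (d * σ)(485) = 588 + 196 + 12 + 4 = 800.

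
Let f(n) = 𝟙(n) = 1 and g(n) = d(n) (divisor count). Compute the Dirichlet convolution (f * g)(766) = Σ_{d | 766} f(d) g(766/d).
(𝟙 * d)(766) = 9

Divisors of 766: [1, 2, 383, 766]. For each d | 766:
  d = 1: 𝟙(1) · d(766/1) = 1 · 4 = 4
  d = 2: 𝟙(2) · d(766/2) = 1 · 2 = 2
  d = 383: 𝟙(383) · d(766/383) = 1 · 2 = 2
  d = 766: 𝟙(766) · d(766/766) = 1 · 1 = 1
Summing: (𝟙 * d)(766) = 4 + 2 + 2 + 1 = 9.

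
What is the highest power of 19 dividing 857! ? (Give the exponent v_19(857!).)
v_19(857!) = 47

Legendre's formula: v_p(n!) = Σ_{k ≥ 1} ⌊n / p^k⌋. For p = 19, n = 857, the terms are:
  ⌊857/19^1⌋ = ⌊857/19⌋ = 45
  ⌊857/19^2⌋ = ⌊857/361⌋ = 2
(the next term ⌊857/19^3⌋ = 0, terminating the sum). Summing: v_19(857!) = 45 + 2 = 47.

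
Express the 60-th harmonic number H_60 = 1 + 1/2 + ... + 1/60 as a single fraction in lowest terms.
H_60 = 15117092380124150817026911/3230237388259077233637600

Direct summation: H_60 = 1 + 1/2 + ... + 1/60. The least common denominator is lcm(1, ..., 60) = 9690712164777231700912800; over this denominator the numerator is 9690712164777231700912800 + 4845356082388615850456400 + 3230237388259077233637600 + 2422678041194307925228200 + 1938142432955446340182560 + 1615118694129538616818800 + 1384387452111033100130400 + 1211339020597153962614100 + 1076745796086359077879200 + 969071216477723170091280 + 880973833161566518264800 + 807559347064769308409400 + 745439397290556284685600 + 692193726055516550065200 + 646047477651815446727520 + 605669510298576981307050 + 570041892045719511818400 + 538372898043179538939600 + 510037482356696405311200 + 484535608238861585045640 + 461462484037011033376800 + 440486916580783259132400 + 421335311512053552213600 + 403779673532384654204700 + 387628486591089268036512 + 372719698645278142342800 + 358915265362119692626400 + 346096863027758275032600 + 334162488440594196583200 + 323023738825907723363760 + 312603618218620377448800 + 302834755149288490653525 + 293657944387188839421600 + 285020946022859755909200 + 276877490422206620026080 + 269186449021589769469800 + 261911139588573829754400 + 255018741178348202655600 + 248479799096852094895200 + 242267804119430792522820 + 236358833287249553680800 + 230731242018505516688400 + 225365399180865853509600 + 220243458290391629566200 + 215349159217271815575840 + 210667655756026776106800 + 206185365208026206402400 + 201889836766192327102350 + 197769636015861871447200 + 193814243295544634018256 + 190013964015239837272800 + 186359849322639071171400 + 182843625750513805677600 + 179457632681059846313200 + 176194766632313303652960 + 173048431513879137516300 + 170012494118898801770400 + 167081244220297098291600 + 164249358725037825439200 + 161511869412953861681880 = 45351277140372452451080733, so H_60 = 45351277140372452451080733/9690712164777231700912800; reducing by gcd(45351277140372452451080733, 9690712164777231700912800) = 3 gives 15117092380124150817026911/3230237388259077233637600 ≈ 4.67987. (The PNT-adjacent estimate ln(60) + γ ≈ 4.67156 matches within O(1/n).)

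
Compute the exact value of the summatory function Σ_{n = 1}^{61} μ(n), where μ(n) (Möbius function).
Σ_{n ≤ 61} μ(n) = -2

Compute μ(n) for each 1 ≤ n ≤ 61: μ(1) = 1, μ(2) = -1, μ(3) = -1, μ(4) = 0, μ(5) = -1, μ(6) = 1, μ(7) = -1, μ(8) = 0, μ(9) = 0, μ(10) = 1, μ(11) = -1, μ(12) = 0, μ(13) = -1, μ(14) = 1, μ(15) = 1, μ(16) = 0, μ(17) = -1, μ(18) = 0, μ(19) = -1, μ(20) = 0, μ(21) = 1, μ(22) = 1, μ(23) = -1, μ(24) = 0, μ(25) = 0, μ(26) = 1, μ(27) = 0, μ(28) = 0, μ(29) = -1, μ(30) = -1, μ(31) = -1, μ(32) = 0, μ(33) = 1, μ(34) = 1, μ(35) = 1, μ(36) = 0, μ(37) = -1, μ(38) = 1, μ(39) = 1, μ(40) = 0, μ(41) = -1, μ(42) = -1, μ(43) = -1, μ(44) = 0, μ(45) = 0, μ(46) = 1, μ(47) = -1, μ(48) = 0, μ(49) = 0, μ(50) = 0, μ(51) = 1, μ(52) = 0, μ(53) = -1, μ(54) = 0, μ(55) = 1, μ(56) = 0, μ(57) = 1, μ(58) = 1, μ(59) = -1, μ(60) = 0, μ(61) = -1. Summing all 61 values: -2. (Mertens function M(x) = Σ_{n ≤ x} μ(n); on average M(x) should be small (PNT ⟺ M(x) = o(x)).)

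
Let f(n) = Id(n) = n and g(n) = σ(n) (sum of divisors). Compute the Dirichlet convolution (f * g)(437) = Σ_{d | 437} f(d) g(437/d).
(Id * σ)(437) = 1833

Divisors of 437: [1, 19, 23, 437]. For each d | 437:
  d = 1: Id(1) · σ(437/1) = 1 · 480 = 480
  d = 19: Id(19) · σ(437/19) = 19 · 24 = 456
  d = 23: Id(23) · σ(437/23) = 23 · 20 = 460
  d = 437: Id(437) · σ(437/437) = 437 · 1 = 437
Summing: (Id * σ)(437) = 480 + 456 + 460 + 437 = 1833.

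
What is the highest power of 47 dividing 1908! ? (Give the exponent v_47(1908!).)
v_47(1908!) = 40

Legendre's formula: v_p(n!) = Σ_{k ≥ 1} ⌊n / p^k⌋. For p = 47, n = 1908, the terms are:
  ⌊1908/47^1⌋ = ⌊1908/47⌋ = 40
(the next term ⌊1908/47^2⌋ = 0, terminating the sum). Summing: v_47(1908!) = 40 = 40.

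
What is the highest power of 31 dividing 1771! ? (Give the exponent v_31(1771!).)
v_31(1771!) = 58

Legendre's formula: v_p(n!) = Σ_{k ≥ 1} ⌊n / p^k⌋. For p = 31, n = 1771, the terms are:
  ⌊1771/31^1⌋ = ⌊1771/31⌋ = 57
  ⌊1771/31^2⌋ = ⌊1771/961⌋ = 1
(the next term ⌊1771/31^3⌋ = 0, terminating the sum). Summing: v_31(1771!) = 57 + 1 = 58.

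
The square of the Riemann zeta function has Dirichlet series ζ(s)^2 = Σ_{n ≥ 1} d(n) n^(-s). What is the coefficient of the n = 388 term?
d(388) = 6

ζ(s)^2 = (Σ 1/m^s)(Σ 1/k^s). The coefficient of 1/n^s in the product is the number of ordered pairs (m, k) with mk = n, which equals d(n). For n = 388, divisors are [1, 2, 4, 97, 194, 388], so d(388) = 6.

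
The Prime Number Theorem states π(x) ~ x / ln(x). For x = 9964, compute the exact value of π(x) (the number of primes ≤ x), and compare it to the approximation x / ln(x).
π(9964) = 1227;  x/ln(x) ≈ 1082.25;  relative error ≈ 11.80%.

Directly count primes up to 9964: π(9964) = 1227. The PNT approximation gives 9964/ln(9964) ≈ 9964/9.20673 ≈ 1082.25. Relative error (π(x) − x/ln(x)) / π(x) ≈ 11.80%; the approximation is known to undercount slightly (Li(x) is a better estimate).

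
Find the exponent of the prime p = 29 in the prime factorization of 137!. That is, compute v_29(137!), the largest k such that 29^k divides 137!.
v_29(137!) = 4

Legendre's formula: v_p(n!) = Σ_{k ≥ 1} ⌊n / p^k⌋. For p = 29, n = 137, the terms are:
  ⌊137/29^1⌋ = ⌊137/29⌋ = 4
(the next term ⌊137/29^2⌋ = 0, terminating the sum). Summing: v_29(137!) = 4 = 4.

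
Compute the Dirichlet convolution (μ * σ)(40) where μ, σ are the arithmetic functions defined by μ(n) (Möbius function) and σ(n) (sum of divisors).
(μ * σ)(40) = 40

Divisors of 40: [1, 2, 4, 5, 8, 10, 20, 40]. For each d | 40:
  d = 1: μ(1) · σ(40/1) = 1 · 90 = 90
  d = 2: μ(2) · σ(40/2) = -1 · 42 = -42
  d = 4: μ(4) · σ(40/4) = 0 · 18 = 0
  d = 5: μ(5) · σ(40/5) = -1 · 15 = -15
  d = 8: μ(8) · σ(40/8) = 0 · 6 = 0
  d = 10: μ(10) · σ(40/10) = 1 · 7 = 7
  d = 20: μ(20) · σ(40/20) = 0 · 3 = 0
  d = 40: μ(40) · σ(40/40) = 0 · 1 = 0
Summing: (μ * σ)(40) = 90 + -42 + 0 + -15 + 0 + 7 + 0 + 0 = 40.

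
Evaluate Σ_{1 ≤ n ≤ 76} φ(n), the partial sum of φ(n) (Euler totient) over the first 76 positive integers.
Σ_{n ≤ 76} φ(n) = 1772

Compute φ(n) for each 1 ≤ n ≤ 76: φ(1) = 1, φ(2) = 1, φ(3) = 2, φ(4) = 2, φ(5) = 4, φ(6) = 2, φ(7) = 6, φ(8) = 4, φ(9) = 6, φ(10) = 4, φ(11) = 10, φ(12) = 4, φ(13) = 12, φ(14) = 6, φ(15) = 8, φ(16) = 8, φ(17) = 16, φ(18) = 6, φ(19) = 18, φ(20) = 8, φ(21) = 12, φ(22) = 10, φ(23) = 22, φ(24) = 8, φ(25) = 20, φ(26) = 12, φ(27) = 18, φ(28) = 12, φ(29) = 28, φ(30) = 8, φ(31) = 30, φ(32) = 16, φ(33) = 20, φ(34) = 16, φ(35) = 24, φ(36) = 12, φ(37) = 36, φ(38) = 18, φ(39) = 24, φ(40) = 16, φ(41) = 40, φ(42) = 12, φ(43) = 42, φ(44) = 20, φ(45) = 24, φ(46) = 22, φ(47) = 46, φ(48) = 16, φ(49) = 42, φ(50) = 20, φ(51) = 32, φ(52) = 24, φ(53) = 52, φ(54) = 18, φ(55) = 40, φ(56) = 24, φ(57) = 36, φ(58) = 28, φ(59) = 58, φ(60) = 16, φ(61) = 60, φ(62) = 30, φ(63) = 36, φ(64) = 32, φ(65) = 48, φ(66) = 20, φ(67) = 66, φ(68) = 32, φ(69) = 44, φ(70) = 24, φ(71) = 70, φ(72) = 24, φ(73) = 72, φ(74) = 36, φ(75) = 40, φ(76) = 36. Summing all 76 values: 1772. (Average order: Σ_{n ≤ x} φ(n) ~ (3/π²) x². For x = 76, (3/π²)·76² ≈ 1755.69.)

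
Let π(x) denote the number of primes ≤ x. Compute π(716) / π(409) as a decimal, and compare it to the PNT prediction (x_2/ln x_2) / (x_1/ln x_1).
π(716)/π(409) = 127/80 ≈ 1.5875;  PNT prediction ≈ 1.6015.

π(409) = 80 and π(716) = 127, so π(716)/π(409) ≈ 1.5875. The PNT-predicted ratio is (716/ln(716)) / (409/ln(409)) ≈ 1.6015. The two agree to within a few percent, as expected.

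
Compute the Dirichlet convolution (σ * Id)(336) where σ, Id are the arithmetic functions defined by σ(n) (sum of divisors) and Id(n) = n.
(σ * Id)(336) = 13545

Divisors of 336: [1, 2, 3, 4, 6, 7, 8, 12, 14, 16, 21, 24, 28, 42, 48, 56, 84, 112, 168, 336]. For each d | 336:
  d = 1: σ(1) · Id(336/1) = 1 · 336 = 336
  d = 2: σ(2) · Id(336/2) = 3 · 168 = 504
  d = 3: σ(3) · Id(336/3) = 4 · 112 = 448
  d = 4: σ(4) · Id(336/4) = 7 · 84 = 588
  d = 6: σ(6) · Id(336/6) = 12 · 56 = 672
  d = 7: σ(7) · Id(336/7) = 8 · 48 = 384
  d = 8: σ(8) · Id(336/8) = 15 · 42 = 630
  d = 12: σ(12) · Id(336/12) = 28 · 28 = 784
  d = 14: σ(14) · Id(336/14) = 24 · 24 = 576
  d = 16: σ(16) · Id(336/16) = 31 · 21 = 651
  d = 21: σ(21) · Id(336/21) = 32 · 16 = 512
  d = 24: σ(24) · Id(336/24) = 60 · 14 = 840
  d = 28: σ(28) · Id(336/28) = 56 · 12 = 672
  d = 42: σ(42) · Id(336/42) = 96 · 8 = 768
  d = 48: σ(48) · Id(336/48) = 124 · 7 = 868
  d = 56: σ(56) · Id(336/56) = 120 · 6 = 720
  d = 84: σ(84) · Id(336/84) = 224 · 4 = 896
  d = 112: σ(112) · Id(336/112) = 248 · 3 = 744
  d = 168: σ(168) · Id(336/168) = 480 · 2 = 960
  d = 336: σ(336) · Id(336/336) = 992 · 1 = 992
Summing: (σ * Id)(336) = 336 + 504 + 448 + 588 + 672 + 384 + 630 + 784 + 576 + 651 + 512 + 840 + 672 + 768 + 868 + 720 + 896 + 744 + 960 + 992 = 13545.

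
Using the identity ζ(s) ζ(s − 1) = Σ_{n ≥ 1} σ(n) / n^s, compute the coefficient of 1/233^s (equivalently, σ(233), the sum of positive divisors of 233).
σ(233) = 234

In the product (Σ m^0/m^s)(Σ k / k^s) = Σ (Σ_{d | n} d) / n^s, the coefficient of 1/n^s is σ(n) = Σ_{d | n} d. For n = 233, divisors are [1, 233]; summing: σ(233) = 234.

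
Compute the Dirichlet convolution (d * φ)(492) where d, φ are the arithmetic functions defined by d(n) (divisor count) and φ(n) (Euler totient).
(d * φ)(492) = 1176

Divisors of 492: [1, 2, 3, 4, 6, 12, 41, 82, 123, 164, 246, 492]. For each d | 492:
  d = 1: d(1) · φ(492/1) = 1 · 160 = 160
  d = 2: d(2) · φ(492/2) = 2 · 80 = 160
  d = 3: d(3) · φ(492/3) = 2 · 80 = 160
  d = 4: d(4) · φ(492/4) = 3 · 80 = 240
  d = 6: d(6) · φ(492/6) = 4 · 40 = 160
  d = 12: d(12) · φ(492/12) = 6 · 40 = 240
  d = 41: d(41) · φ(492/41) = 2 · 4 = 8
  d = 82: d(82) · φ(492/82) = 4 · 2 = 8
  d = 123: d(123) · φ(492/123) = 4 · 2 = 8
  d = 164: d(164) · φ(492/164) = 6 · 2 = 12
  d = 246: d(246) · φ(492/246) = 8 · 1 = 8
  d = 492: d(492) · φ(492/492) = 12 · 1 = 12
Summing: (d * φ)(492) = 160 + 160 + 160 + 240 + 160 + 240 + 8 + 8 + 8 + 12 + 8 + 12 = 1176.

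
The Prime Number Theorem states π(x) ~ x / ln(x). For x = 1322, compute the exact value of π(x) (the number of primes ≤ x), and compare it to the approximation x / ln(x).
π(1322) = 216;  x/ln(x) ≈ 183.95;  relative error ≈ 14.84%.

Directly count primes up to 1322: π(1322) = 216. The PNT approximation gives 1322/ln(1322) ≈ 1322/7.18690 ≈ 183.95. Relative error (π(x) − x/ln(x)) / π(x) ≈ 14.84%; the approximation is known to undercount slightly (Li(x) is a better estimate).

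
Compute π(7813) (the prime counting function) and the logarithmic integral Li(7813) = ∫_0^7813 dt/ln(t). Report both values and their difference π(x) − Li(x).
π(7813) = 987;  Li(7813) ≈ 1005.58;  π(x) − Li(x) ≈ -18.58.

Direct count of primes ≤ 7813 gives π(7813) = 987. Numerical evaluation of the logarithmic integral gives Li(7813) ≈ 1005.58. The difference π(x) − Li(x) ≈ -18.58 is typically negative for small/moderate x (Li(x) overestimates), though Littlewood's theorem shows this sign changes infinitely often.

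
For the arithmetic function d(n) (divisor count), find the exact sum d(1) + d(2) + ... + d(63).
Σ_{n ≤ 63} d(n) = 273

Compute d(n) for each 1 ≤ n ≤ 63: d(1) = 1, d(2) = 2, d(3) = 2, d(4) = 3, d(5) = 2, d(6) = 4, d(7) = 2, d(8) = 4, d(9) = 3, d(10) = 4, d(11) = 2, d(12) = 6, d(13) = 2, d(14) = 4, d(15) = 4, d(16) = 5, d(17) = 2, d(18) = 6, d(19) = 2, d(20) = 6, d(21) = 4, d(22) = 4, d(23) = 2, d(24) = 8, d(25) = 3, d(26) = 4, d(27) = 4, d(28) = 6, d(29) = 2, d(30) = 8, d(31) = 2, d(32) = 6, d(33) = 4, d(34) = 4, d(35) = 4, d(36) = 9, d(37) = 2, d(38) = 4, d(39) = 4, d(40) = 8, d(41) = 2, d(42) = 8, d(43) = 2, d(44) = 6, d(45) = 6, d(46) = 4, d(47) = 2, d(48) = 10, d(49) = 3, d(50) = 6, d(51) = 4, d(52) = 6, d(53) = 2, d(54) = 8, d(55) = 4, d(56) = 8, d(57) = 4, d(58) = 4, d(59) = 2, d(60) = 12, d(61) = 2, d(62) = 4, d(63) = 6. Summing all 63 values: 273. (Dirichlet's divisor formula: Σ_{n ≤ x} d(n) = x ln(x) + (2γ − 1) x + O(√x). For x = 63, the asymptotic estimate is ≈ 270.75.)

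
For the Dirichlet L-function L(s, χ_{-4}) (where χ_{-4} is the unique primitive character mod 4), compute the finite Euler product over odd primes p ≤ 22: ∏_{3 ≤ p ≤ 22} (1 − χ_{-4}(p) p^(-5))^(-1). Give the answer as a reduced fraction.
∏ = 8959395755957897476417566375/8993950909687588250159808512

The odd primes p ≤ 22 are [3, 5, 7, 11, 13, 17, 19]. For each, χ(p) = 1 if p ≡ 1 mod 4, χ(p) = −1 if p ≡ 3 mod 4. Taking (1 − χ(p)/p^5)^(-1) = p^5/(p^5 − χ(p)): (1 − (-1)/3^5)^(-1) · (1 − (1)/5^5)^(-1) · (1 − (-1)/7^5)^(-1) · (1 − (-1)/11^5)^(-1) · (1 − (1)/13^5)^(-1) · (1 − (1)/17^5)^(-1) · (1 − (-1)/19^5)^(-1) = 8959395755957897476417566375/8993950909687588250159808512.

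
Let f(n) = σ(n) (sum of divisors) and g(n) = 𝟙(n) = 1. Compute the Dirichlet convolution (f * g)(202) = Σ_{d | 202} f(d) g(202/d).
(σ * 𝟙)(202) = 412

Divisors of 202: [1, 2, 101, 202]. For each d | 202:
  d = 1: σ(1) · 𝟙(202/1) = 1 · 1 = 1
  d = 2: σ(2) · 𝟙(202/2) = 3 · 1 = 3
  d = 101: σ(101) · 𝟙(202/101) = 102 · 1 = 102
  d = 202: σ(202) · 𝟙(202/202) = 306 · 1 = 306
Summing: (σ * 𝟙)(202) = 1 + 3 + 102 + 306 = 412.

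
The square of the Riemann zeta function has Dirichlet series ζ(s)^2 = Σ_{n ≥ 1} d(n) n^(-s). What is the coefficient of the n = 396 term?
d(396) = 18

ζ(s)^2 = (Σ 1/m^s)(Σ 1/k^s). The coefficient of 1/n^s in the product is the number of ordered pairs (m, k) with mk = n, which equals d(n). For n = 396, divisors are [1, 2, 3, 4, 6, 9, 11, 12, 18, 22, 33, 36, 44, 66, 99, 132, 198, 396], so d(396) = 18.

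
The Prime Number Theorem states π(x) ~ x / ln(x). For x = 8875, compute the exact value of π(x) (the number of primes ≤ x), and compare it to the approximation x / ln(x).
π(8875) = 1106;  x/ln(x) ≈ 976.24;  relative error ≈ 11.73%.

Directly count primes up to 8875: π(8875) = 1106. The PNT approximation gives 8875/ln(8875) ≈ 8875/9.09099 ≈ 976.24. Relative error (π(x) − x/ln(x)) / π(x) ≈ 11.73%; the approximation is known to undercount slightly (Li(x) is a better estimate).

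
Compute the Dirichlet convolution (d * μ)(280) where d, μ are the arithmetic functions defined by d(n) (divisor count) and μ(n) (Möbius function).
(d * μ)(280) = 1

Divisors of 280: [1, 2, 4, 5, 7, 8, 10, 14, 20, 28, 35, 40, 56, 70, 140, 280]. For each d | 280:
  d = 1: d(1) · μ(280/1) = 1 · 0 = 0
  d = 2: d(2) · μ(280/2) = 2 · 0 = 0
  d = 4: d(4) · μ(280/4) = 3 · -1 = -3
  d = 5: d(5) · μ(280/5) = 2 · 0 = 0
  d = 7: d(7) · μ(280/7) = 2 · 0 = 0
  d = 8: d(8) · μ(280/8) = 4 · 1 = 4
  d = 10: d(10) · μ(280/10) = 4 · 0 = 0
  d = 14: d(14) · μ(280/14) = 4 · 0 = 0
  d = 20: d(20) · μ(280/20) = 6 · 1 = 6
  d = 28: d(28) · μ(280/28) = 6 · 1 = 6
  d = 35: d(35) · μ(280/35) = 4 · 0 = 0
  d = 40: d(40) · μ(280/40) = 8 · -1 = -8
  d = 56: d(56) · μ(280/56) = 8 · -1 = -8
  d = 70: d(70) · μ(280/70) = 8 · 0 = 0
  d = 140: d(140) · μ(280/140) = 12 · -1 = -12
  d = 280: d(280) · μ(280/280) = 16 · 1 = 16
Summing: (d * μ)(280) = 0 + 0 + -3 + 0 + 0 + 4 + 0 + 0 + 6 + 6 + 0 + -8 + -8 + 0 + -12 + 16 = 1.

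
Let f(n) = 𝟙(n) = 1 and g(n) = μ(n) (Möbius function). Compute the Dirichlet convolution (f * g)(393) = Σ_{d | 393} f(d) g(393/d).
(𝟙 * μ)(393) = 0

Divisors of 393: [1, 3, 131, 393]. For each d | 393:
  d = 1: 𝟙(1) · μ(393/1) = 1 · 1 = 1
  d = 3: 𝟙(3) · μ(393/3) = 1 · -1 = -1
  d = 131: 𝟙(131) · μ(393/131) = 1 · -1 = -1
  d = 393: 𝟙(393) · μ(393/393) = 1 · 1 = 1
Summing: (𝟙 * μ)(393) = 1 + -1 + -1 + 1 = 0.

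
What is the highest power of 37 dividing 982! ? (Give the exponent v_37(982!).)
v_37(982!) = 26

Legendre's formula: v_p(n!) = Σ_{k ≥ 1} ⌊n / p^k⌋. For p = 37, n = 982, the terms are:
  ⌊982/37^1⌋ = ⌊982/37⌋ = 26
(the next term ⌊982/37^2⌋ = 0, terminating the sum). Summing: v_37(982!) = 26 = 26.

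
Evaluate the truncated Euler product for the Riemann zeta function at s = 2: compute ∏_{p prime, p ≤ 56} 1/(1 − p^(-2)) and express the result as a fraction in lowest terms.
∏ = 35034630647548196605993834769/21373637931227167970033664000

The primes p ≤ 56 are [2, 3, 5, 7, 11, 13, 17, 19, 23, 29, 31, 37, 41, 43, 47, 53]. For each prime, (1 − 1/p^2)^(-1) = p^2 / (p^2 − 1). The product is (1 − 1/2^2)^(-1), (1 − 1/3^2)^(-1), (1 − 1/5^2)^(-1), (1 − 1/7^2)^(-1), (1 − 1/11^2)^(-1), (1 − 1/13^2)^(-1), (1 − 1/17^2)^(-1), (1 − 1/19^2)^(-1), (1 − 1/23^2)^(-1), (1 − 1/29^2)^(-1), (1 − 1/31^2)^(-1), (1 − 1/37^2)^(-1), (1 − 1/41^2)^(-1), (1 − 1/43^2)^(-1), (1 − 1/47^2)^(-1), (1 − 1/53^2)^(-1) = ∏ p^2 / (p^2 − 1) = 35034630647548196605993834769/21373637931227167970033664000.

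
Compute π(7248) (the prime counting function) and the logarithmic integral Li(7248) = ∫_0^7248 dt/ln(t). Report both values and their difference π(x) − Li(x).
π(7248) = 927;  Li(7248) ≈ 942.29;  π(x) − Li(x) ≈ -15.29.

Direct count of primes ≤ 7248 gives π(7248) = 927. Numerical evaluation of the logarithmic integral gives Li(7248) ≈ 942.29. The difference π(x) − Li(x) ≈ -15.29 is typically negative for small/moderate x (Li(x) overestimates), though Littlewood's theorem shows this sign changes infinitely often.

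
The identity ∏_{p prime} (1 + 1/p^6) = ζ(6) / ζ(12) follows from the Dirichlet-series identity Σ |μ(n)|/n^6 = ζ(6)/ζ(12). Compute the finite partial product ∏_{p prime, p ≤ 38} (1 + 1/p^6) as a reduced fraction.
∏ = 1409064908372656074115629844532678533864664016937571914400/1385384845877129271600296064992669038424816672643778985121

The primes p ≤ 38 are [2, 3, 5, 7, 11, 13, 17, 19, 23, 29, 31, 37]. For each, (1 + 1/p^6) = (p^6 + 1)/p^6. Multiplying these fractions over p ∈ [2, 3, 5, 7, 11, 13, 17, 19, 23, 29, 31, 37] gives 1409064908372656074115629844532678533864664016937571914400/1385384845877129271600296064992669038424816672643778985121. (In the limit P → ∞ this tends to ζ(6)/ζ(12).)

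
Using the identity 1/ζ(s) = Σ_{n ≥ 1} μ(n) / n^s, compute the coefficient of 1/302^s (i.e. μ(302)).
μ(302) = 1

Factor n = 302 = 2 · 151. μ(n) = 0 if any exponent ≥ 2 (not squarefree); otherwise μ(n) = (−1)^{ω(n)} where ω(n) is the number of distinct prime factors. Applying: μ(302) = 1.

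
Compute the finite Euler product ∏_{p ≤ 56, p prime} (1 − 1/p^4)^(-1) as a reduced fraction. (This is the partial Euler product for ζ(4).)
∏ = 750937919501355467062347671738968589096863062629/693820677147413996973765862820413440000000000000

The primes p ≤ 56 are [2, 3, 5, 7, 11, 13, 17, 19, 23, 29, 31, 37, 41, 43, 47, 53]. For each prime, (1 − 1/p^4)^(-1) = p^4 / (p^4 − 1). The product is (1 − 1/2^4)^(-1), (1 − 1/3^4)^(-1), (1 − 1/5^4)^(-1), (1 − 1/7^4)^(-1), (1 − 1/11^4)^(-1), (1 − 1/13^4)^(-1), (1 − 1/17^4)^(-1), (1 − 1/19^4)^(-1), (1 − 1/23^4)^(-1), (1 − 1/29^4)^(-1), (1 − 1/31^4)^(-1), (1 − 1/37^4)^(-1), (1 − 1/41^4)^(-1), (1 − 1/43^4)^(-1), (1 − 1/47^4)^(-1), (1 − 1/53^4)^(-1) = ∏ p^4 / (p^4 − 1) = 750937919501355467062347671738968589096863062629/693820677147413996973765862820413440000000000000.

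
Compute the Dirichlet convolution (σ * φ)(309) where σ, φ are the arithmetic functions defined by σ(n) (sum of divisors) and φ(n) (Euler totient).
(σ * φ)(309) = 1236

Divisors of 309: [1, 3, 103, 309]. For each d | 309:
  d = 1: σ(1) · φ(309/1) = 1 · 204 = 204
  d = 3: σ(3) · φ(309/3) = 4 · 102 = 408
  d = 103: σ(103) · φ(309/103) = 104 · 2 = 208
  d = 309: σ(309) · φ(309/309) = 416 · 1 = 416
Summing: (σ * φ)(309) = 204 + 408 + 208 + 416 = 1236.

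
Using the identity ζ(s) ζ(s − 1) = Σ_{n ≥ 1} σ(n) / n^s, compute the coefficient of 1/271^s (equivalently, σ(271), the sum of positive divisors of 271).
σ(271) = 272

In the product (Σ m^0/m^s)(Σ k / k^s) = Σ (Σ_{d | n} d) / n^s, the coefficient of 1/n^s is σ(n) = Σ_{d | n} d. For n = 271, divisors are [1, 271]; summing: σ(271) = 272.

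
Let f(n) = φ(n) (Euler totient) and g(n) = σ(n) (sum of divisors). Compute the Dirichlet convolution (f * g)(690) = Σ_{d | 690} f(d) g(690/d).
(φ * σ)(690) = 11040

Divisors of 690: [1, 2, 3, 5, 6, 10, 15, 23, 30, 46, 69, 115, 138, 230, 345, 690]. For each d | 690:
  d = 1: φ(1) · σ(690/1) = 1 · 1728 = 1728
  d = 2: φ(2) · σ(690/2) = 1 · 576 = 576
  d = 3: φ(3) · σ(690/3) = 2 · 432 = 864
  d = 5: φ(5) · σ(690/5) = 4 · 288 = 1152
  d = 6: φ(6) · σ(690/6) = 2 · 144 = 288
  d = 10: φ(10) · σ(690/10) = 4 · 96 = 384
  d = 15: φ(15) · σ(690/15) = 8 · 72 = 576
  d = 23: φ(23) · σ(690/23) = 22 · 72 = 1584
  d = 30: φ(30) · σ(690/30) = 8 · 24 = 192
  d = 46: φ(46) · σ(690/46) = 22 · 24 = 528
  d = 69: φ(69) · σ(690/69) = 44 · 18 = 792
  d = 115: φ(115) · σ(690/115) = 88 · 12 = 1056
  d = 138: φ(138) · σ(690/138) = 44 · 6 = 264
  d = 230: φ(230) · σ(690/230) = 88 · 4 = 352
  d = 345: φ(345) · σ(690/345) = 176 · 3 = 528
  d = 690: φ(690) · σ(690/690) = 176 · 1 = 176
Summing: (φ * σ)(690) = 1728 + 576 + 864 + 1152 + 288 + 384 + 576 + 1584 + 192 + 528 + 792 + 1056 + 264 + 352 + 528 + 176 = 11040.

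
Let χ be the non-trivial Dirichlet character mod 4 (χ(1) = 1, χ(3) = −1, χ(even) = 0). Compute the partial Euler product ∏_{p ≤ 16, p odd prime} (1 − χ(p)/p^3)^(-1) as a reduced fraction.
∏ = 17910767875/18484721664

The odd primes p ≤ 16 are [3, 5, 7, 11, 13]. For each, χ(p) = 1 if p ≡ 1 mod 4, χ(p) = −1 if p ≡ 3 mod 4. Taking (1 − χ(p)/p^3)^(-1) = p^3/(p^3 − χ(p)): (1 − (-1)/3^3)^(-1) · (1 − (1)/5^3)^(-1) · (1 − (-1)/7^3)^(-1) · (1 − (-1)/11^3)^(-1) · (1 − (1)/13^3)^(-1) = 17910767875/18484721664.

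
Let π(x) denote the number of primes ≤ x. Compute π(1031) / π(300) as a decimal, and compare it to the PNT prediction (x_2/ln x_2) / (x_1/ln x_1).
π(1031)/π(300) = 173/62 ≈ 2.7903;  PNT prediction ≈ 2.8252.

π(300) = 62 and π(1031) = 173, so π(1031)/π(300) ≈ 2.7903. The PNT-predicted ratio is (1031/ln(1031)) / (300/ln(300)) ≈ 2.8252. The two agree to within a few percent, as expected.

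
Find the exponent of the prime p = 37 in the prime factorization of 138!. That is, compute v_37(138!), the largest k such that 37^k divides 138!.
v_37(138!) = 3

Legendre's formula: v_p(n!) = Σ_{k ≥ 1} ⌊n / p^k⌋. For p = 37, n = 138, the terms are:
  ⌊138/37^1⌋ = ⌊138/37⌋ = 3
(the next term ⌊138/37^2⌋ = 0, terminating the sum). Summing: v_37(138!) = 3 = 3.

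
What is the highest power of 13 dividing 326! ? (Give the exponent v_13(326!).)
v_13(326!) = 26

Legendre's formula: v_p(n!) = Σ_{k ≥ 1} ⌊n / p^k⌋. For p = 13, n = 326, the terms are:
  ⌊326/13^1⌋ = ⌊326/13⌋ = 25
  ⌊326/13^2⌋ = ⌊326/169⌋ = 1
(the next term ⌊326/13^3⌋ = 0, terminating the sum). Summing: v_13(326!) = 25 + 1 = 26.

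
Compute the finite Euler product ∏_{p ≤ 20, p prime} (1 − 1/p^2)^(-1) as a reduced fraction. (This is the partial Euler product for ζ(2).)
∏ = 14933966047/9172942848

The primes p ≤ 20 are [2, 3, 5, 7, 11, 13, 17, 19]. For each prime, (1 − 1/p^2)^(-1) = p^2 / (p^2 − 1). The product is (1 − 1/2^2)^(-1), (1 − 1/3^2)^(-1), (1 − 1/5^2)^(-1), (1 − 1/7^2)^(-1), (1 − 1/11^2)^(-1), (1 − 1/13^2)^(-1), (1 − 1/17^2)^(-1), (1 − 1/19^2)^(-1) = ∏ p^2 / (p^2 − 1) = 14933966047/9172942848.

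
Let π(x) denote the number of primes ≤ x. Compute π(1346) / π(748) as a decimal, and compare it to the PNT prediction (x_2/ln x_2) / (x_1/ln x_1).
π(1346)/π(748) = 217/132 ≈ 1.6439;  PNT prediction ≈ 1.6527.

π(748) = 132 and π(1346) = 217, so π(1346)/π(748) ≈ 1.6439. The PNT-predicted ratio is (1346/ln(1346)) / (748/ln(748)) ≈ 1.6527. The two agree to within a few percent, as expected.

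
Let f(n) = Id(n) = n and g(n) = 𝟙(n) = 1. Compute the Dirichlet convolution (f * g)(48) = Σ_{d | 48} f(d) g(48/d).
(Id * 𝟙)(48) = 124

Divisors of 48: [1, 2, 3, 4, 6, 8, 12, 16, 24, 48]. For each d | 48:
  d = 1: Id(1) · 𝟙(48/1) = 1 · 1 = 1
  d = 2: Id(2) · 𝟙(48/2) = 2 · 1 = 2
  d = 3: Id(3) · 𝟙(48/3) = 3 · 1 = 3
  d = 4: Id(4) · 𝟙(48/4) = 4 · 1 = 4
  d = 6: Id(6) · 𝟙(48/6) = 6 · 1 = 6
  d = 8: Id(8) · 𝟙(48/8) = 8 · 1 = 8
  d = 12: Id(12) · 𝟙(48/12) = 12 · 1 = 12
  d = 16: Id(16) · 𝟙(48/16) = 16 · 1 = 16
  d = 24: Id(24) · 𝟙(48/24) = 24 · 1 = 24
  d = 48: Id(48) · 𝟙(48/48) = 48 · 1 = 48
Summing: (Id * 𝟙)(48) = 1 + 2 + 3 + 4 + 6 + 8 + 12 + 16 + 24 + 48 = 124.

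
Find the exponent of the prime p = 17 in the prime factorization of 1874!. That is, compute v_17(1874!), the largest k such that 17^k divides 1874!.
v_17(1874!) = 116

Legendre's formula: v_p(n!) = Σ_{k ≥ 1} ⌊n / p^k⌋. For p = 17, n = 1874, the terms are:
  ⌊1874/17^1⌋ = ⌊1874/17⌋ = 110
  ⌊1874/17^2⌋ = ⌊1874/289⌋ = 6
(the next term ⌊1874/17^3⌋ = 0, terminating the sum). Summing: v_17(1874!) = 110 + 6 = 116.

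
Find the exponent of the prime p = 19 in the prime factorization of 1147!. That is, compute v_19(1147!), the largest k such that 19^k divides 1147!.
v_19(1147!) = 63

Legendre's formula: v_p(n!) = Σ_{k ≥ 1} ⌊n / p^k⌋. For p = 19, n = 1147, the terms are:
  ⌊1147/19^1⌋ = ⌊1147/19⌋ = 60
  ⌊1147/19^2⌋ = ⌊1147/361⌋ = 3
(the next term ⌊1147/19^3⌋ = 0, terminating the sum). Summing: v_19(1147!) = 60 + 3 = 63.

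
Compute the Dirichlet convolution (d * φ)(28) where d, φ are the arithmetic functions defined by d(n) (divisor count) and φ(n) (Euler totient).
(d * φ)(28) = 56

Divisors of 28: [1, 2, 4, 7, 14, 28]. For each d | 28:
  d = 1: d(1) · φ(28/1) = 1 · 12 = 12
  d = 2: d(2) · φ(28/2) = 2 · 6 = 12
  d = 4: d(4) · φ(28/4) = 3 · 6 = 18
  d = 7: d(7) · φ(28/7) = 2 · 2 = 4
  d = 14: d(14) · φ(28/14) = 4 · 1 = 4
  d = 28: d(28) · φ(28/28) = 6 · 1 = 6
Summing: (d * φ)(28) = 12 + 12 + 18 + 4 + 4 + 6 = 56.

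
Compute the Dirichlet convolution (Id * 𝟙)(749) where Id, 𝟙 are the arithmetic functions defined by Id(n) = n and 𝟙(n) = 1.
(Id * 𝟙)(749) = 864

Divisors of 749: [1, 7, 107, 749]. For each d | 749:
  d = 1: Id(1) · 𝟙(749/1) = 1 · 1 = 1
  d = 7: Id(7) · 𝟙(749/7) = 7 · 1 = 7
  d = 107: Id(107) · 𝟙(749/107) = 107 · 1 = 107
  d = 749: Id(749) · 𝟙(749/749) = 749 · 1 = 749
Summing: (Id * 𝟙)(749) = 1 + 7 + 107 + 749 = 864.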